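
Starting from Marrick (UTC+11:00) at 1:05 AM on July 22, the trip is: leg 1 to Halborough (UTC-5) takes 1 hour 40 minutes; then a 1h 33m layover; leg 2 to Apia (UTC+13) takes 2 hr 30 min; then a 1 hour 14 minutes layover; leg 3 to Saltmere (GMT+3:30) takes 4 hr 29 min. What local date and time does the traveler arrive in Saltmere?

5:01 AM on July 22

Convert departure to UTC: 1:05 AM − 11:00 = 2:05 PM UTC on Jul 21.
Add 1 hour and 40 minutes leg 1 → 3:45 PM UTC.
Add 1 hour and 33 minutes layover in Halborough → 5:18 PM UTC.
Add 2 hours 30 minutes leg 2 → 7:48 PM UTC.
Add 1 hour 14 minutes layover in Apia → 9:02 PM UTC.
Add 4 hours and 29 minutes leg 3 → 1:31 AM UTC (Jul 22).
Saltmere is UTC+3:30, so local arrival = 1:31 AM + 3:30 = 5:01 AM on Jul 22.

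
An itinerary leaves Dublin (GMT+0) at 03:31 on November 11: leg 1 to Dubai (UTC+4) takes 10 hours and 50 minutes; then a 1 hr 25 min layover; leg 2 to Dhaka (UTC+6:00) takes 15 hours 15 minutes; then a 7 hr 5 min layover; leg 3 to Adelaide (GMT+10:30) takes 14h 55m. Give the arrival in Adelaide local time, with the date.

Dublin is at UTC+0, so departure is already 03:31 UTC on Nov 11.
Add 10 hours 50 minutes leg 1 → 14:21 UTC.
Add 1 hour and 25 minutes layover in Dubai → 15:46 UTC.
Add 15 hours and 15 minutes leg 2 → 07:01 UTC (Nov 12).
Add 7 hours and 5 minutes layover in Dhaka → 14:06 UTC.
Add 14 hours 55 minutes leg 3 → 05:01 UTC (Nov 13).
Adelaide is UTC+10:30, so local arrival = 05:01 + 10:30 = 15:31 on Nov 13.

15:31 on Nov 13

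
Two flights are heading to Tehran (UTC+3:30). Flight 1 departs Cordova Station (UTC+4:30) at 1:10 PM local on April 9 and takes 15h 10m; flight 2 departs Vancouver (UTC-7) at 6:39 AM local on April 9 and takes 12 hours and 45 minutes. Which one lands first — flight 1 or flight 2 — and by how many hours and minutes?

Flight 1 in UTC: 1:10 PM − 4:30 = 8:40 AM on Apr 9.
+15 hours and 10 minutes → arrive 11:50 PM UTC on Apr 9.
Flight 2 in UTC: 6:39 AM + 7:00 = 1:39 PM on Apr 9.
+12 hours 45 minutes → arrive 2:24 AM UTC on Apr 10.
Flight 1 lands earlier by 2 hours 34 minutes.

the first, by 2 hours 34 minutes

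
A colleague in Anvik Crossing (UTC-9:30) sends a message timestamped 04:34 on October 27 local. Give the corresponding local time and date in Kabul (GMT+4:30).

Kabul is 14:00 ahead of Anvik Crossing.
Shift by the zone difference: 04:34 + 14:00 = 18:34 on Oct 27 in Kabul.

18:34 on October 27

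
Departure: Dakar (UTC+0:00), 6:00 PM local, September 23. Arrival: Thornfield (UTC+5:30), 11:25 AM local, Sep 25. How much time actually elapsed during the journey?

35 hours 55 minutes

Departure is already UTC: 6:00 PM on Sep 23.
Arrival in UTC: 11:25 AM − 5:30 = 5:55 AM on Sep 25.
Elapsed = 5:55 AM − 6:00 PM (+2 days) = 35 hours 55 minutes.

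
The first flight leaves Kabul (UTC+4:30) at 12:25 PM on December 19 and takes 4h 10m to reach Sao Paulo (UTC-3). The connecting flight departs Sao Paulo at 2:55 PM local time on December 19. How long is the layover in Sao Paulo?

5 hours 50 minutes

Convert departure to UTC: 12:25 PM − 4:30 = 7:55 AM UTC on Dec 19.
Add 4 hours 10 minutes flight time → 12:05 PM UTC.
Sao Paulo is UTC−3:00, so local arrival = 12:05 PM − 3:00 = 9:05 AM on Dec 19.
Layover = 2:55 PM − 9:05 AM = 5 hours 50 minutes.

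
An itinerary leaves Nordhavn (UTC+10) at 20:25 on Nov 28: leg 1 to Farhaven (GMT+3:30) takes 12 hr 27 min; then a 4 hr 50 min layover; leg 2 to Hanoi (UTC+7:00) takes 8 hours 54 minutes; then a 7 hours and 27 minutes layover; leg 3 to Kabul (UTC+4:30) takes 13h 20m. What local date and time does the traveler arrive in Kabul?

13:53 on November 30

Convert departure to UTC: 20:25 − 10:00 = 10:25 UTC on Nov 28.
Add 12 hours and 27 minutes leg 1 → 22:52 UTC.
Add 4 hours and 50 minutes layover in Farhaven → 03:42 UTC (Nov 29).
Add 8 hours and 54 minutes leg 2 → 12:36 UTC.
Add 7 hours 27 minutes layover in Hanoi → 20:03 UTC.
Add 13 hours 20 minutes leg 3 → 09:23 UTC (Nov 30).
Kabul is UTC+4:30, so local arrival = 09:23 + 4:30 = 13:53 on Nov 30.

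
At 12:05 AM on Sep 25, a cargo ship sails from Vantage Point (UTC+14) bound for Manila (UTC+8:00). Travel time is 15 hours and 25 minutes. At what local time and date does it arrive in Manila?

Convert departure to UTC: 12:05 AM − 14:00 = 10:05 AM UTC on Sep 24.
Add 15 hours 25 minutes travel time → 1:30 AM UTC (Sep 25).
Manila is UTC+8:00, so local arrival = 1:30 AM + 8:00 = 9:30 AM on Sep 25.

9:30 AM on September 25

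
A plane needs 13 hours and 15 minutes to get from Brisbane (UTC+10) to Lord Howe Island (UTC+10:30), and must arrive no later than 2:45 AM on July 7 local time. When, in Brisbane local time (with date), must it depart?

Target arrival in UTC: 2:45 AM − 10:30 = 4:15 PM on Jul 6.
Subtract 13 hours and 15 minutes → departure 3:00 AM UTC on Jul 6.
Brisbane is UTC+10:00: 3:00 AM + 10:00 = 1:00 PM on Jul 6.

1:00 PM on Jul 6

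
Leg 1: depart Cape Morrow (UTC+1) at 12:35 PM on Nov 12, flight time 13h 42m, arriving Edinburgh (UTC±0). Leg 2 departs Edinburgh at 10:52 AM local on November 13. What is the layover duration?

Convert departure to UTC: 12:35 PM − 1:00 = 11:35 AM UTC on Nov 12.
Add 13 hours 42 minutes flight time → 1:17 AM UTC (Nov 13).
Edinburgh is UTC+0, so local arrival is the same: 1:17 AM on Nov 13.
Layover = 10:52 AM − 1:17 AM = 9 hours 35 minutes.

9 hours 35 minutes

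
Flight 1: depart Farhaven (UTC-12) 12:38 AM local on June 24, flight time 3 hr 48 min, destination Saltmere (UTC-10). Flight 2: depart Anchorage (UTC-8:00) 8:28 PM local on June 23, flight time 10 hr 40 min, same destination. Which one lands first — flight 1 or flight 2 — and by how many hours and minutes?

the second, by 1 hour 18 minutes

Flight 1 in UTC: 12:38 AM + 12:00 = 12:38 PM on Jun 24.
+3 hours 48 minutes → arrive 4:26 PM UTC on Jun 24.
Flight 2 in UTC: 8:28 PM + 8:00 = 4:28 AM on Jun 24.
+10 hours 40 minutes → arrive 3:08 PM UTC on Jun 24.
Flight 2 lands earlier by 1 hour 18 minutes.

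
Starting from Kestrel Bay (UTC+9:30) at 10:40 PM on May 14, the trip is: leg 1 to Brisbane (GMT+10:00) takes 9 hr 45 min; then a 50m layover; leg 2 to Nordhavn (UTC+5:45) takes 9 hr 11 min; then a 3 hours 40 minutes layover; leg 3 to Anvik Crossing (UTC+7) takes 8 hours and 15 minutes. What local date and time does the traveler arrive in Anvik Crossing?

Convert departure to UTC: 10:40 PM − 9:30 = 1:10 PM UTC on May 14.
Add 9 hours and 45 minutes leg 1 → 10:55 PM UTC.
Add 50 minutes layover in Brisbane → 11:45 PM UTC.
Add 9 hours and 11 minutes leg 2 → 8:56 AM UTC (May 15).
Add 3 hours 40 minutes layover in Nordhavn → 12:36 PM UTC.
Add 8 hours and 15 minutes leg 3 → 8:51 PM UTC.
Anvik Crossing is UTC+7:00, so local arrival = 8:51 PM + 7:00 = 3:51 AM on May 16.

3:51 AM on May 16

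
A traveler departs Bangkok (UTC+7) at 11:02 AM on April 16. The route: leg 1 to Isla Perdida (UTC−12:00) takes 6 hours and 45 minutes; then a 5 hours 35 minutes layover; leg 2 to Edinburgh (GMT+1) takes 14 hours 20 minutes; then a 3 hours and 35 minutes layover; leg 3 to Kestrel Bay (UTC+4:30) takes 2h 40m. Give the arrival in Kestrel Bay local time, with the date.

5:27 PM on April 17

Convert departure to UTC: 11:02 AM − 7:00 = 4:02 AM UTC on Apr 16.
Add 6 hours and 45 minutes leg 1 → 10:47 AM UTC.
Add 5 hours and 35 minutes layover in Isla Perdida → 4:22 PM UTC.
Add 14 hours 20 minutes leg 2 → 6:42 AM UTC (Apr 17).
Add 3 hours and 35 minutes layover in Edinburgh → 10:17 AM UTC.
Add 2 hours 40 minutes leg 3 → 12:57 PM UTC.
Kestrel Bay is UTC+4:30, so local arrival = 12:57 PM + 4:30 = 5:27 PM on Apr 17.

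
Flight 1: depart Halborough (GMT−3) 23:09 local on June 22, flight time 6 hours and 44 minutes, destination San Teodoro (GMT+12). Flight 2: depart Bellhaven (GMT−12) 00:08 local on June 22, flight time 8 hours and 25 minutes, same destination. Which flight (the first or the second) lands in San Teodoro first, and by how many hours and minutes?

the second, by 12 hours 20 minutes

Flight 1 in UTC: 23:09 + 3:00 = 02:09 on Jun 23.
+6 hours 44 minutes → arrive 08:53 UTC on Jun 23.
Flight 2 in UTC: 00:08 + 12:00 = 12:08 on Jun 22.
+8 hours and 25 minutes → arrive 20:33 UTC on Jun 22.
Flight 2 lands earlier by 12 hours 20 minutes.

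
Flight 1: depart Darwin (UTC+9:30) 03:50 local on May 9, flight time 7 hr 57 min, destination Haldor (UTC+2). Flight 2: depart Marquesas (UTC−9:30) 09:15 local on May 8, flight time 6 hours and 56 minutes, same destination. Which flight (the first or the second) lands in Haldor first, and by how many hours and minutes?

the second, by 36 minutes

Flight 1 in UTC: 03:50 − 9:30 = 18:20 on May 8.
+7 hours and 57 minutes → arrive 02:17 UTC on May 9.
Flight 2 in UTC: 09:15 + 9:30 = 18:45 on May 8.
+6 hours and 56 minutes → arrive 01:41 UTC on May 9.
Flight 2 lands earlier by 36 minutes.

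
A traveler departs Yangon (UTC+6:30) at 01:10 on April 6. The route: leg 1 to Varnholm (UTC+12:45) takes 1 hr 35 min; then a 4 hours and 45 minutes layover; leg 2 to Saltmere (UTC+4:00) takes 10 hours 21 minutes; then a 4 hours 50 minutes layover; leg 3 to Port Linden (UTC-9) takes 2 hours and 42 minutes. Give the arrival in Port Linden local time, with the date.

Convert departure to UTC: 01:10 − 6:30 = 18:40 UTC on Apr 5.
Add 1 hour and 35 minutes leg 1 → 20:15 UTC.
Add 4 hours 45 minutes layover in Varnholm → 01:00 UTC (Apr 6).
Add 10 hours 21 minutes leg 2 → 11:21 UTC.
Add 4 hours and 50 minutes layover in Saltmere → 16:11 UTC.
Add 2 hours 42 minutes leg 3 → 18:53 UTC.
Port Linden is UTC−9:00, so local arrival = 18:53 − 9:00 = 09:53 on Apr 6.

09:53 on April 6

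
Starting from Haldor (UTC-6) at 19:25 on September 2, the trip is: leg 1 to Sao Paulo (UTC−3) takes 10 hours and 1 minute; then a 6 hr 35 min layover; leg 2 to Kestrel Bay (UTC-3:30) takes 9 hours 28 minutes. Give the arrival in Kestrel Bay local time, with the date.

Convert departure to UTC: 19:25 + 6:00 = 01:25 UTC on Sep 3.
Add 10 hours and 1 minute leg 1 → 11:26 UTC.
Add 6 hours 35 minutes layover in Sao Paulo → 18:01 UTC.
Add 9 hours and 28 minutes leg 2 → 03:29 UTC (Sep 4).
Kestrel Bay is UTC−3:30, so local arrival = 03:29 − 3:30 = 23:59 on Sep 3.

23:59 on September 3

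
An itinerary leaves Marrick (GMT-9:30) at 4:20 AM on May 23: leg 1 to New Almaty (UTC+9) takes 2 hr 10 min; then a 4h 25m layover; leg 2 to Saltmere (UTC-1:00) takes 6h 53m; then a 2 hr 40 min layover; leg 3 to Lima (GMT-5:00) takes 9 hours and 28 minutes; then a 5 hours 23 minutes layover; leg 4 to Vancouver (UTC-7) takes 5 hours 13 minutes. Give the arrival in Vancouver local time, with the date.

Convert departure to UTC: 4:20 AM + 9:30 = 1:50 PM UTC on May 23.
Add 2 hours and 10 minutes leg 1 → 4:00 PM UTC.
Add 4 hours and 25 minutes layover in New Almaty → 8:25 PM UTC.
Add 6 hours 53 minutes leg 2 → 3:18 AM UTC (May 24).
Add 2 hours 40 minutes layover in Saltmere → 5:58 AM UTC.
Add 9 hours 28 minutes leg 3 → 3:26 PM UTC.
Add 5 hours and 23 minutes layover in Lima → 8:49 PM UTC.
Add 5 hours and 13 minutes leg 4 → 2:02 AM UTC (May 25).
Vancouver is UTC−7:00, so local arrival = 2:02 AM − 7:00 = 7:02 PM on May 24.

7:02 PM on May 24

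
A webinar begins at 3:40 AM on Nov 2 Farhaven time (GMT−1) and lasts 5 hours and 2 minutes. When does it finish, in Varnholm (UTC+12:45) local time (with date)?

Convert start to UTC: 3:40 AM + 1:00 = 4:40 AM UTC on Nov 2.
Add 5 hours and 2 minutes duration → 9:42 AM UTC.
Varnholm is UTC+12:45, so local end time = 9:42 AM + 12:45 = 10:27 PM on Nov 2.

10:27 PM on Nov 2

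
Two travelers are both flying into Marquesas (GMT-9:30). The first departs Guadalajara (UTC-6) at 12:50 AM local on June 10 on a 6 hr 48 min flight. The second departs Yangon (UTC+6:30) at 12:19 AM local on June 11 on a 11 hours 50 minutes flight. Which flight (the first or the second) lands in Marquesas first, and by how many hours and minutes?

Flight 1 in UTC: 12:50 AM + 6:00 = 6:50 AM on Jun 10.
+6 hours 48 minutes → arrive 1:38 PM UTC on Jun 10.
Flight 2 in UTC: 12:19 AM − 6:30 = 5:49 PM on Jun 10.
+11 hours and 50 minutes → arrive 5:39 AM UTC on Jun 11.
Flight 1 lands earlier by 16 hours 1 minute.

the first, by 16 hours 1 minute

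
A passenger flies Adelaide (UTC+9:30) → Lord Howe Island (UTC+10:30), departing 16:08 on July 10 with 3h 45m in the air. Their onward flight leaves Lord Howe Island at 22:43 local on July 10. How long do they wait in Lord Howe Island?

Convert departure to UTC: 16:08 − 9:30 = 06:38 UTC on Jul 10.
Add 3 hours and 45 minutes flight time → 10:23 UTC.
Lord Howe Island is UTC+10:30, so local arrival = 10:23 + 10:30 = 20:53 on Jul 10.
Layover = 22:43 − 20:53 = 1 hour 50 minutes.

1 hour 50 minutes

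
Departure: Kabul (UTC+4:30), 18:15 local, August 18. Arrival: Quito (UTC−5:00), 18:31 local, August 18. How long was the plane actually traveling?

Departure in UTC: 18:15 − 4:30 = 13:45 on Aug 18.
Arrival in UTC: 18:31 + 5:00 = 23:31 on Aug 18.
Elapsed = 23:31 − 13:45 = 9 hours 46 minutes.

9 hours 46 minutes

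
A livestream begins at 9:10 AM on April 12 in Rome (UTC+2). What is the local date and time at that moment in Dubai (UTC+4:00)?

Dubai is 2:00 ahead of Rome.
Shift by the zone difference: 9:10 AM + 2:00 = 11:10 AM on Apr 12 in Dubai.

11:10 AM on Apr 12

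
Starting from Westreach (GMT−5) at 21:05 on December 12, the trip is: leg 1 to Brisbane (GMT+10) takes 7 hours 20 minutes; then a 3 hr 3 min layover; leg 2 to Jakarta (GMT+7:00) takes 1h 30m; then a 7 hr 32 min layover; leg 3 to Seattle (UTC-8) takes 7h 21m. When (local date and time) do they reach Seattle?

Convert departure to UTC: 21:05 + 5:00 = 02:05 UTC on Dec 13.
Add 7 hours 20 minutes leg 1 → 09:25 UTC.
Add 3 hours and 3 minutes layover in Brisbane → 12:28 UTC.
Add 1 hour and 30 minutes leg 2 → 13:58 UTC.
Add 7 hours 32 minutes layover in Jakarta → 21:30 UTC.
Add 7 hours and 21 minutes leg 3 → 04:51 UTC (Dec 14).
Seattle is UTC−8:00, so local arrival = 04:51 − 8:00 = 20:51 on Dec 13.

20:51 on December 13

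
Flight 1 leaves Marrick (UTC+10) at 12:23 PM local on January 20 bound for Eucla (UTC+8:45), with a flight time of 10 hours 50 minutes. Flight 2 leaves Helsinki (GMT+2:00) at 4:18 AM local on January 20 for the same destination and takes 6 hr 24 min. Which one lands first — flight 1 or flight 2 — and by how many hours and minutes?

Flight 1 in UTC: 12:23 PM − 10:00 = 2:23 AM on Jan 20.
+10 hours 50 minutes → arrive 1:13 PM UTC on Jan 20.
Flight 2 in UTC: 4:18 AM − 2:00 = 2:18 AM on Jan 20.
+6 hours 24 minutes → arrive 8:42 AM UTC on Jan 20.
Flight 2 lands earlier by 4 hours 31 minutes.

the second, by 4 hours 31 minutes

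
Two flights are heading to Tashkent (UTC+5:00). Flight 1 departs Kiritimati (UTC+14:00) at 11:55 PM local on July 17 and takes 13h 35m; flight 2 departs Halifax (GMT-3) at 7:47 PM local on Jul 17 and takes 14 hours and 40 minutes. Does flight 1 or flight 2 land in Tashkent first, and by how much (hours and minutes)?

Flight 1 in UTC: 11:55 PM − 14:00 = 9:55 AM on Jul 17.
+13 hours and 35 minutes → arrive 11:30 PM UTC on Jul 17.
Flight 2 in UTC: 7:47 PM + 3:00 = 10:47 PM on Jul 17.
+14 hours 40 minutes → arrive 1:27 PM UTC on Jul 18.
Flight 1 lands earlier by 13 hours 57 minutes.

the first, by 13 hours 57 minutes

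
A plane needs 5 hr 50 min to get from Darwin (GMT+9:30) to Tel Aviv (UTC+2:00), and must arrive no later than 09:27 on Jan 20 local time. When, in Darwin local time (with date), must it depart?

Target arrival in UTC: 09:27 − 2:00 = 07:27 on Jan 20.
Subtract 5 hours 50 minutes → departure 01:37 UTC on Jan 20.
Darwin is UTC+9:30: 01:37 + 9:30 = 11:07 on Jan 20.

11:07 on January 20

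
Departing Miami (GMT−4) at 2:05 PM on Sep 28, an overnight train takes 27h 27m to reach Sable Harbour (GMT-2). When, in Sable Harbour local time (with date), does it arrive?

Convert departure to UTC: 2:05 PM + 4:00 = 6:05 PM UTC on Sep 28.
Add 27 hours and 27 minutes travel time → 9:32 PM UTC (Sep 29).
Sable Harbour is UTC−2:00, so local arrival = 9:32 PM − 2:00 = 7:32 PM on Sep 29.

7:32 PM on Sep 29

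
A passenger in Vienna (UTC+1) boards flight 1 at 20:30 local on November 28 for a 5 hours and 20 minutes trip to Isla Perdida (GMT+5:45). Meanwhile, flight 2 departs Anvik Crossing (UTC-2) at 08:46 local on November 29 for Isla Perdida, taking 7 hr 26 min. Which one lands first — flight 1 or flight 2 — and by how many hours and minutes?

Flight 1 in UTC: 20:30 − 1:00 = 19:30 on Nov 28.
+5 hours 20 minutes → arrive 00:50 UTC on Nov 29.
Flight 2 in UTC: 08:46 + 2:00 = 10:46 on Nov 29.
+7 hours and 26 minutes → arrive 18:12 UTC on Nov 29.
Flight 1 lands earlier by 17 hours 22 minutes.

the first, by 17 hours 22 minutes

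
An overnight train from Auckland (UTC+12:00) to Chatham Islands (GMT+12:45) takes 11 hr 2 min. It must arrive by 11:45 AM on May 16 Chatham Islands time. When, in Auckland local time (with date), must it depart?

11:58 PM on May 15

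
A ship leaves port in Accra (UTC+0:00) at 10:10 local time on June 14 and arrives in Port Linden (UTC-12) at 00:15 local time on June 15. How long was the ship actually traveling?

Departure is already UTC: 10:10 on Jun 14.
Arrival in UTC: 00:15 + 12:00 = 12:15 on Jun 15.
Elapsed = 12:15 − 10:10 (+1 day) = 26 hours 5 minutes.

26 hours 5 minutes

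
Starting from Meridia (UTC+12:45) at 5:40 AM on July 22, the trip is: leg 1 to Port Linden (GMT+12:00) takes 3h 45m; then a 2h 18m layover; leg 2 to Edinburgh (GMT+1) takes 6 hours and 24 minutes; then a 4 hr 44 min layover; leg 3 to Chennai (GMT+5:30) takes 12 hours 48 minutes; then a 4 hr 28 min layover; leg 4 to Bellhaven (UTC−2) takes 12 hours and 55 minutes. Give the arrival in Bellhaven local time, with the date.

2:17 PM on July 23

Convert departure to UTC: 5:40 AM − 12:45 = 4:55 PM UTC on Jul 21.
Add 3 hours 45 minutes leg 1 → 8:40 PM UTC.
Add 2 hours and 18 minutes layover in Port Linden → 10:58 PM UTC.
Add 6 hours 24 minutes leg 2 → 5:22 AM UTC (Jul 22).
Add 4 hours 44 minutes layover in Edinburgh → 10:06 AM UTC.
Add 12 hours and 48 minutes leg 3 → 10:54 PM UTC.
Add 4 hours and 28 minutes layover in Chennai → 3:22 AM UTC (Jul 23).
Add 12 hours 55 minutes leg 4 → 4:17 PM UTC.
Bellhaven is UTC−2:00, so local arrival = 4:17 PM − 2:00 = 2:17 PM on Jul 23.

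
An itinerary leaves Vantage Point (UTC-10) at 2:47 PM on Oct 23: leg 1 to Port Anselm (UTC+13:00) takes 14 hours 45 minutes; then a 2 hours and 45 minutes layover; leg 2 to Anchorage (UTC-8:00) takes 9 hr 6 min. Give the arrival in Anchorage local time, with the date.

Convert departure to UTC: 2:47 PM + 10:00 = 12:47 AM UTC on Oct 24.
Add 14 hours 45 minutes leg 1 → 3:32 PM UTC.
Add 2 hours 45 minutes layover in Port Anselm → 6:17 PM UTC.
Add 9 hours and 6 minutes leg 2 → 3:23 AM UTC (Oct 25).
Anchorage is UTC−8:00, so local arrival = 3:23 AM − 8:00 = 7:23 PM on Oct 24.

7:23 PM on Oct 24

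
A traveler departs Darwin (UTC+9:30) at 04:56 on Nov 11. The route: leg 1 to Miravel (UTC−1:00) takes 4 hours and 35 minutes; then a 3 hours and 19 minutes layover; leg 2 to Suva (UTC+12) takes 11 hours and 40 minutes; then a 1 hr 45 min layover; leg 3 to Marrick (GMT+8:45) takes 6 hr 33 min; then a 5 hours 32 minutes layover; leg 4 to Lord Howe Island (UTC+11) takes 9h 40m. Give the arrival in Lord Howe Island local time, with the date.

Convert departure to UTC: 04:56 − 9:30 = 19:26 UTC on Nov 10.
Add 4 hours and 35 minutes leg 1 → 00:01 UTC (Nov 11).
Add 3 hours 19 minutes layover in Miravel → 03:20 UTC.
Add 11 hours and 40 minutes leg 2 → 15:00 UTC.
Add 1 hour 45 minutes layover in Suva → 16:45 UTC.
Add 6 hours 33 minutes leg 3 → 23:18 UTC.
Add 5 hours and 32 minutes layover in Marrick → 04:50 UTC (Nov 12).
Add 9 hours 40 minutes leg 4 → 14:30 UTC.
Lord Howe Island is UTC+11:00, so local arrival = 14:30 + 11:00 = 01:30 on Nov 13.

01:30 on November 13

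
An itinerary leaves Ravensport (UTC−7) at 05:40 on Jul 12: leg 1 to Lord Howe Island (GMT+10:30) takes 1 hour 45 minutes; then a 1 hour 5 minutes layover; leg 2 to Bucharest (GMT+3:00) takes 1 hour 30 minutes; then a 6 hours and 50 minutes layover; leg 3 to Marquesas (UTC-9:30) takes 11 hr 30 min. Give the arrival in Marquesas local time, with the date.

Convert departure to UTC: 05:40 + 7:00 = 12:40 UTC on Jul 12.
Add 1 hour and 45 minutes leg 1 → 14:25 UTC.
Add 1 hour and 5 minutes layover in Lord Howe Island → 15:30 UTC.
Add 1 hour and 30 minutes leg 2 → 17:00 UTC.
Add 6 hours and 50 minutes layover in Bucharest → 23:50 UTC.
Add 11 hours 30 minutes leg 3 → 11:20 UTC (Jul 13).
Marquesas is UTC−9:30, so local arrival = 11:20 − 9:30 = 01:50 on Jul 13.

01:50 on Jul 13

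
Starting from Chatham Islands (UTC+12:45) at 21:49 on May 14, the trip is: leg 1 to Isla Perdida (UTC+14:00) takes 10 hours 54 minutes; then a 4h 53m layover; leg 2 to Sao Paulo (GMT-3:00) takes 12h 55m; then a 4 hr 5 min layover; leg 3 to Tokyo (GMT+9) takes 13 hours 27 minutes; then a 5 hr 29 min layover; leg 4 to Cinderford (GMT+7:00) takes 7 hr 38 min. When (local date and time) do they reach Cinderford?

03:25 on May 17

Convert departure to UTC: 21:49 − 12:45 = 09:04 UTC on May 14.
Add 10 hours 54 minutes leg 1 → 19:58 UTC.
Add 4 hours 53 minutes layover in Isla Perdida → 00:51 UTC (May 15).
Add 12 hours and 55 minutes leg 2 → 13:46 UTC.
Add 4 hours and 5 minutes layover in Sao Paulo → 17:51 UTC.
Add 13 hours 27 minutes leg 3 → 07:18 UTC (May 16).
Add 5 hours 29 minutes layover in Tokyo → 12:47 UTC.
Add 7 hours 38 minutes leg 4 → 20:25 UTC.
Cinderford is UTC+7:00, so local arrival = 20:25 + 7:00 = 03:25 on May 17.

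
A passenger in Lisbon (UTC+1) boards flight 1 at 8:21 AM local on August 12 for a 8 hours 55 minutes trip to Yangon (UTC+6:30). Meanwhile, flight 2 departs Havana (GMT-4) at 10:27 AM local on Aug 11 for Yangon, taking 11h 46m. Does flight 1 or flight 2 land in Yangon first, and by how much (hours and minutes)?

Flight 1 in UTC: 8:21 AM − 1:00 = 7:21 AM on Aug 12.
+8 hours and 55 minutes → arrive 4:16 PM UTC on Aug 12.
Flight 2 in UTC: 10:27 AM + 4:00 = 2:27 PM on Aug 11.
+11 hours and 46 minutes → arrive 2:13 AM UTC on Aug 12.
Flight 2 lands earlier by 14 hours 3 minutes.

the second, by 14 hours 3 minutes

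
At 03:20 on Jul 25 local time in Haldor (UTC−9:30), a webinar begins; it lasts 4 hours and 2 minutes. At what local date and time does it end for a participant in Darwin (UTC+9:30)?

Darwin is 19:00 ahead of Haldor.
After 4 hours 2 minutes it is 07:22 in Haldor.
Shift by the zone difference: 07:22 + 19:00 = 02:22 on Jul 26 in Darwin.

02:22 on July 26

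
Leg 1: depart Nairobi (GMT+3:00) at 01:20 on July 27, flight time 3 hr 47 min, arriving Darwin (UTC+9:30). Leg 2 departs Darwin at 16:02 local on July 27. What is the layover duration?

4 hours 25 minutes

Convert departure to UTC: 01:20 − 3:00 = 22:20 UTC on Jul 26.
Add 3 hours and 47 minutes flight time → 02:07 UTC (Jul 27).
Darwin is UTC+9:30, so local arrival = 02:07 + 9:30 = 11:37 on Jul 27.
Layover = 16:02 − 11:37 = 4 hours 25 minutes.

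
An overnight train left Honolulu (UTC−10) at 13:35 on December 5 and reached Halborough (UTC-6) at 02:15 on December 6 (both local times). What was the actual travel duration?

8 hours 40 minutes

Departure in UTC: 13:35 + 10:00 = 23:35 on Dec 5.
Arrival in UTC: 02:15 + 6:00 = 08:15 on Dec 6.
Elapsed = 08:15 − 23:35 (+1 day) = 8 hours 40 minutes.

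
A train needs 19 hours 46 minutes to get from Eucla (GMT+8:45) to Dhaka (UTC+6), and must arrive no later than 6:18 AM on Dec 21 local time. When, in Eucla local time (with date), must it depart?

1:17 PM on December 20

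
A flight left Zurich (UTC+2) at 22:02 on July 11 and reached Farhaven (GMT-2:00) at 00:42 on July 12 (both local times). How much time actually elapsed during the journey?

Farhaven is 4:00 behind Zurich.
Clock-face elapsed time (ignoring zones) is 2 hours 40 minutes.
Actual elapsed = 2 hours 40 minutes + 4:00 = 6 hours 40 minutes.

6 hours 40 minutes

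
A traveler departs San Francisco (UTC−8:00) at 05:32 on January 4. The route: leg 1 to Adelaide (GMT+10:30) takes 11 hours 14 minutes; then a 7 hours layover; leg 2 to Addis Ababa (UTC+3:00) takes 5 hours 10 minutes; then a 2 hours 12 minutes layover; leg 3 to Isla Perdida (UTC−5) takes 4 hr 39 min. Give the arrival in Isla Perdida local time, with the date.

Convert departure to UTC: 05:32 + 8:00 = 13:32 UTC on Jan 4.
Add 11 hours 14 minutes leg 1 → 00:46 UTC (Jan 5).
Add 7 hours layover in Adelaide → 07:46 UTC.
Add 5 hours 10 minutes leg 2 → 12:56 UTC.
Add 2 hours and 12 minutes layover in Addis Ababa → 15:08 UTC.
Add 4 hours 39 minutes leg 3 → 19:47 UTC.
Isla Perdida is UTC−5:00, so local arrival = 19:47 − 5:00 = 14:47 on Jan 5.

14:47 on January 5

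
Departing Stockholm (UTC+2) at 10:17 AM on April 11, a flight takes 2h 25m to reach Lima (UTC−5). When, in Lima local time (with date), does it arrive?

5:42 AM on April 11

Lima is 7:00 behind Stockholm.
After 2 hours and 25 minutes it is 12:42 PM in Stockholm.
Shift by the zone difference: 12:42 PM − 7:00 = 5:42 AM on Apr 11 in Lima.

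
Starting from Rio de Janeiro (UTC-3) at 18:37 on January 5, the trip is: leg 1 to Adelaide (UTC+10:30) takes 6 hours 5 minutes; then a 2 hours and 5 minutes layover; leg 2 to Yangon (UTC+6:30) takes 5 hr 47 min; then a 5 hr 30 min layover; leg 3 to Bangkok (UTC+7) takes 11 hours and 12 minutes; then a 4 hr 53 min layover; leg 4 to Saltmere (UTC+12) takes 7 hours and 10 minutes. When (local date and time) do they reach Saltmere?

04:19 on January 8

Convert departure to UTC: 18:37 + 3:00 = 21:37 UTC on Jan 5.
Add 6 hours and 5 minutes leg 1 → 03:42 UTC (Jan 6).
Add 2 hours and 5 minutes layover in Adelaide → 05:47 UTC.
Add 5 hours and 47 minutes leg 2 → 11:34 UTC.
Add 5 hours 30 minutes layover in Yangon → 17:04 UTC.
Add 11 hours 12 minutes leg 3 → 04:16 UTC (Jan 7).
Add 4 hours and 53 minutes layover in Bangkok → 09:09 UTC.
Add 7 hours 10 minutes leg 4 → 16:19 UTC.
Saltmere is UTC+12:00, so local arrival = 16:19 + 12:00 = 04:19 on Jan 8.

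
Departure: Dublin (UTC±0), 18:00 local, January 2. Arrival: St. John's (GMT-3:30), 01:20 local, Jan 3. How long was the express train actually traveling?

10 hours 50 minutes

Departure is already UTC: 18:00 on Jan 2.
Arrival in UTC: 01:20 + 3:30 = 04:50 on Jan 3.
Elapsed = 04:50 − 18:00 (+1 day) = 10 hours 50 minutes.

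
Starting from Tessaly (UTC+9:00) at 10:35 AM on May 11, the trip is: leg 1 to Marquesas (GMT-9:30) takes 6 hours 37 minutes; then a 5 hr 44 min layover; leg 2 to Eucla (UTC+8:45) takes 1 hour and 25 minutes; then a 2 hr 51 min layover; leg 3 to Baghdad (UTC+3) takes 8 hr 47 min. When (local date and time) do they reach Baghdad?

Convert departure to UTC: 10:35 AM − 9:00 = 1:35 AM UTC on May 11.
Add 6 hours 37 minutes leg 1 → 8:12 AM UTC.
Add 5 hours and 44 minutes layover in Marquesas → 1:56 PM UTC.
Add 1 hour 25 minutes leg 2 → 3:21 PM UTC.
Add 2 hours 51 minutes layover in Eucla → 6:12 PM UTC.
Add 8 hours and 47 minutes leg 3 → 2:59 AM UTC (May 12).
Baghdad is UTC+3:00, so local arrival = 2:59 AM + 3:00 = 5:59 AM on May 12.

5:59 AM on May 12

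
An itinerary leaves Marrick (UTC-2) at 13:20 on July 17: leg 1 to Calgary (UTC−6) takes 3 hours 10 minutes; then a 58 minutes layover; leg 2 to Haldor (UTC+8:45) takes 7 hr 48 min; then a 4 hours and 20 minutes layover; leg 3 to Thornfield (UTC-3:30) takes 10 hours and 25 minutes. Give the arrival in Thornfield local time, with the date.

14:31 on Jul 18

Convert departure to UTC: 13:20 + 2:00 = 15:20 UTC on Jul 17.
Add 3 hours and 10 minutes leg 1 → 18:30 UTC.
Add 58 minutes layover in Calgary → 19:28 UTC.
Add 7 hours and 48 minutes leg 2 → 03:16 UTC (Jul 18).
Add 4 hours and 20 minutes layover in Haldor → 07:36 UTC.
Add 10 hours and 25 minutes leg 3 → 18:01 UTC.
Thornfield is UTC−3:30, so local arrival = 18:01 − 3:30 = 14:31 on Jul 18.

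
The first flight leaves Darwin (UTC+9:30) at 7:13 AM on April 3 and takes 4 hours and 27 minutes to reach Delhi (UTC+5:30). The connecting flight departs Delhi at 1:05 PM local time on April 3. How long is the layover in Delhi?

Convert departure to UTC: 7:13 AM − 9:30 = 9:43 PM UTC on Apr 2.
Add 4 hours and 27 minutes flight time → 2:10 AM UTC (Apr 3).
Delhi is UTC+5:30, so local arrival = 2:10 AM + 5:30 = 7:40 AM on Apr 3.
Layover = 1:05 PM − 7:40 AM = 5 hours 25 minutes.

5 hours 25 minutes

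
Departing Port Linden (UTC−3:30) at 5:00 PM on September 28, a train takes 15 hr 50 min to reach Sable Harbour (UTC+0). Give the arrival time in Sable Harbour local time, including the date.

12:20 PM on September 29

Convert departure to UTC: 5:00 PM + 3:30 = 8:30 PM UTC on Sep 28.
Add 15 hours and 50 minutes travel time → 12:20 PM UTC (Sep 29).
Sable Harbour is UTC+0, so local arrival is the same: 12:20 PM on Sep 29.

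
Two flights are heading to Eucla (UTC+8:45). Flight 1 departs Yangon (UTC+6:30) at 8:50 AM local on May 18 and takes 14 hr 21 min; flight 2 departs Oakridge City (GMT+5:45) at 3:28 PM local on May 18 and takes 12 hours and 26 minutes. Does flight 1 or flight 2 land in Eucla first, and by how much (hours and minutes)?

the first, by 5 hours 28 minutes

Flight 1 in UTC: 8:50 AM − 6:30 = 2:20 AM on May 18.
+14 hours and 21 minutes → arrive 4:41 PM UTC on May 18.
Flight 2 in UTC: 3:28 PM − 5:45 = 9:43 AM on May 18.
+12 hours 26 minutes → arrive 10:09 PM UTC on May 18.
Flight 1 lands earlier by 5 hours 28 minutes.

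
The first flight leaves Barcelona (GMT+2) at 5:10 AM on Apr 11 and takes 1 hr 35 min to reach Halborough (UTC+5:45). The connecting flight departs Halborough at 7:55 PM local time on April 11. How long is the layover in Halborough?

9 hours 25 minutes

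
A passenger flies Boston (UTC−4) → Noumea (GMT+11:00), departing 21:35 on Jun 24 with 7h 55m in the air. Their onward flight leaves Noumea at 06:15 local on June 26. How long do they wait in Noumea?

9 hours 45 minutes

Convert departure to UTC: 21:35 + 4:00 = 01:35 UTC on Jun 25.
Add 7 hours and 55 minutes flight time → 09:30 UTC.
Noumea is UTC+11:00, so local arrival = 09:30 + 11:00 = 20:30 on Jun 25.
Layover = 06:15 − 20:30 (+1 day) = 9 hours 45 minutes.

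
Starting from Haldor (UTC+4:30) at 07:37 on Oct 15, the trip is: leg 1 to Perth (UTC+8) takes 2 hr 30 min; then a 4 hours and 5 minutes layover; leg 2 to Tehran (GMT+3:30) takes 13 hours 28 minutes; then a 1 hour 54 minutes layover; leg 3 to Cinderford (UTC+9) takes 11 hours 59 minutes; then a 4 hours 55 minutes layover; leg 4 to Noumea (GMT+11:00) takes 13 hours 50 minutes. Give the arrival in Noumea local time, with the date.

18:48 on October 17

Convert departure to UTC: 07:37 − 4:30 = 03:07 UTC on Oct 15.
Add 2 hours and 30 minutes leg 1 → 05:37 UTC.
Add 4 hours 5 minutes layover in Perth → 09:42 UTC.
Add 13 hours 28 minutes leg 2 → 23:10 UTC.
Add 1 hour 54 minutes layover in Tehran → 01:04 UTC (Oct 16).
Add 11 hours and 59 minutes leg 3 → 13:03 UTC.
Add 4 hours and 55 minutes layover in Cinderford → 17:58 UTC.
Add 13 hours and 50 minutes leg 4 → 07:48 UTC (Oct 17).
Noumea is UTC+11:00, so local arrival = 07:48 + 11:00 = 18:48 on Oct 17.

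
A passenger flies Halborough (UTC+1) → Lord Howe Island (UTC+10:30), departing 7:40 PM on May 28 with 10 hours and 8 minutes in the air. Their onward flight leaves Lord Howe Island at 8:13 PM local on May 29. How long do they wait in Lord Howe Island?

4 hours 55 minutes

Convert departure to UTC: 7:40 PM − 1:00 = 6:40 PM UTC on May 28.
Add 10 hours 8 minutes flight time → 4:48 AM UTC (May 29).
Lord Howe Island is UTC+10:30, so local arrival = 4:48 AM + 10:30 = 3:18 PM on May 29.
Layover = 8:13 PM − 3:18 PM = 4 hours 55 minutes.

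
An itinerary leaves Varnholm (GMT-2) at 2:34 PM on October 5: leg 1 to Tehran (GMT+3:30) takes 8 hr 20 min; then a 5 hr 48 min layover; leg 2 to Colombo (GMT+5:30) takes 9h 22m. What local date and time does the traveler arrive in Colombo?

9:34 PM on Oct 6

Convert departure to UTC: 2:34 PM + 2:00 = 4:34 PM UTC on Oct 5.
Add 8 hours and 20 minutes leg 1 → 12:54 AM UTC (Oct 6).
Add 5 hours 48 minutes layover in Tehran → 6:42 AM UTC.
Add 9 hours 22 minutes leg 2 → 4:04 PM UTC.
Colombo is UTC+5:30, so local arrival = 4:04 PM + 5:30 = 9:34 PM on Oct 6.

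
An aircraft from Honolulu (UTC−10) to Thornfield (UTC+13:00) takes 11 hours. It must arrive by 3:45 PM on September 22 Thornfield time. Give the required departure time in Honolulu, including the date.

5:45 AM on Sep 21

Target arrival in UTC: 3:45 PM − 13:00 = 2:45 AM on Sep 22.
Subtract 11 hours → departure 3:45 PM UTC on Sep 21.
Honolulu is UTC−10:00: 3:45 PM − 10:00 = 5:45 AM on Sep 21.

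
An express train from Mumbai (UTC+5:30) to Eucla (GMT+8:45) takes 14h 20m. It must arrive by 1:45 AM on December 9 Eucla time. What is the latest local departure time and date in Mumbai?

8:10 AM on Dec 8

Target arrival in UTC: 1:45 AM − 8:45 = 5:00 PM on Dec 8.
Subtract 14 hours 20 minutes → departure 2:40 AM UTC on Dec 8.
Mumbai is UTC+5:30: 2:40 AM + 5:30 = 8:10 AM on Dec 8.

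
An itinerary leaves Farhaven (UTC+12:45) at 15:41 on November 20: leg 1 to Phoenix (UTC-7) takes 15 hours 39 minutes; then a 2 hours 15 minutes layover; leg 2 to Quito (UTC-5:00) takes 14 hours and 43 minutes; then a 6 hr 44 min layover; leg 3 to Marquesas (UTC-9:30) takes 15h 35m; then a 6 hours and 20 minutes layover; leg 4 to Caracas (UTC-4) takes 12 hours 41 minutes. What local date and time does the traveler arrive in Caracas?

00:53 on November 23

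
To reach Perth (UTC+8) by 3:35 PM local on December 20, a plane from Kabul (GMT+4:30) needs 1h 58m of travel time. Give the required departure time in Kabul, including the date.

10:07 AM on Dec 20

Target arrival in UTC: 3:35 PM − 8:00 = 7:35 AM on Dec 20.
Subtract 1 hour and 58 minutes → departure 5:37 AM UTC on Dec 20.
Kabul is UTC+4:30: 5:37 AM + 4:30 = 10:07 AM on Dec 20.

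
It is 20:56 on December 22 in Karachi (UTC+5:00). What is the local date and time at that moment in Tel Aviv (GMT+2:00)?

17:56 on December 22

In UTC: 20:56 − 5:00 = 15:56 on Dec 22.
Tel Aviv is UTC+2:00: 15:56 + 2:00 = 17:56 on Dec 22.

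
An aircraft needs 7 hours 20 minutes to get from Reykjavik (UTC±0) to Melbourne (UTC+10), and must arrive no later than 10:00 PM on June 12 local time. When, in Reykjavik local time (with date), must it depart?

4:40 AM on Jun 12

Target arrival in UTC: 10:00 PM − 10:00 = 12:00 PM on Jun 12.
Subtract 7 hours 20 minutes → departure 4:40 AM UTC on Jun 12.
Reykjavik is UTC+0, so departure is 4:40 AM on Jun 12.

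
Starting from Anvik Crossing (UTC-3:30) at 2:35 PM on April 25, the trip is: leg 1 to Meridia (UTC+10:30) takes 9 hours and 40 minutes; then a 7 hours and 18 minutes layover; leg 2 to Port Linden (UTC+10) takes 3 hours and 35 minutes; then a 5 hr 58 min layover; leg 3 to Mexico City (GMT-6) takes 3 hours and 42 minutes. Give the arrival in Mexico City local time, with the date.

6:18 PM on Apr 26

Convert departure to UTC: 2:35 PM + 3:30 = 6:05 PM UTC on Apr 25.
Add 9 hours 40 minutes leg 1 → 3:45 AM UTC (Apr 26).
Add 7 hours and 18 minutes layover in Meridia → 11:03 AM UTC.
Add 3 hours and 35 minutes leg 2 → 2:38 PM UTC.
Add 5 hours 58 minutes layover in Port Linden → 8:36 PM UTC.
Add 3 hours 42 minutes leg 3 → 12:18 AM UTC (Apr 27).
Mexico City is UTC−6:00, so local arrival = 12:18 AM − 6:00 = 6:18 PM on Apr 26.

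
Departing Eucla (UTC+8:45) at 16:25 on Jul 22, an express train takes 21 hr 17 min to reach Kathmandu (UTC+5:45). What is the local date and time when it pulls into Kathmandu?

Kathmandu is 3:00 behind Eucla.
After 21 hours and 17 minutes it is 13:42 (Jul 23) in Eucla.
Shift by the zone difference: 13:42 − 3:00 = 10:42 on Jul 23 in Kathmandu.

10:42 on July 23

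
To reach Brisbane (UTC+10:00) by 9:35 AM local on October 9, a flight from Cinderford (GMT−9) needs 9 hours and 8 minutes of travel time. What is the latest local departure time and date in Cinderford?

Target arrival in UTC: 9:35 AM − 10:00 = 11:35 PM on Oct 8.
Subtract 9 hours and 8 minutes → departure 2:27 PM UTC on Oct 8.
Cinderford is UTC−9:00: 2:27 PM − 9:00 = 5:27 AM on Oct 8.

5:27 AM on October 8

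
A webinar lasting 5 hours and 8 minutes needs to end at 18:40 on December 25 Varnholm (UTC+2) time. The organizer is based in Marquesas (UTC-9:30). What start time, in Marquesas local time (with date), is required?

Target end time in UTC: 18:40 − 2:00 = 16:40 on Dec 25.
Subtract 5 hours 8 minutes → start 11:32 UTC on Dec 25.
Marquesas is UTC−9:30: 11:32 − 9:30 = 02:02 on Dec 25.

02:02 on December 25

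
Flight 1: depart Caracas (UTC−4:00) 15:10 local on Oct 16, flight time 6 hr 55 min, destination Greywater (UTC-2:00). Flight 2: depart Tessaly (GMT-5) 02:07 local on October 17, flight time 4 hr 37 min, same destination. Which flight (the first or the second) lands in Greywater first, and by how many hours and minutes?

the first, by 9 hours 39 minutes

Flight 1 in UTC: 15:10 + 4:00 = 19:10 on Oct 16.
+6 hours and 55 minutes → arrive 02:05 UTC on Oct 17.
Flight 2 in UTC: 02:07 + 5:00 = 07:07 on Oct 17.
+4 hours 37 minutes → arrive 11:44 UTC on Oct 17.
Flight 1 lands earlier by 9 hours 39 minutes.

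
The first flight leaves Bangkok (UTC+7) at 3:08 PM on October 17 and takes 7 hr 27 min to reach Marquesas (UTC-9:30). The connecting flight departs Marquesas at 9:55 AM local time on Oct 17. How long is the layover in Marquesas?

3 hours 50 minutes

Convert departure to UTC: 3:08 PM − 7:00 = 8:08 AM UTC on Oct 17.
Add 7 hours 27 minutes flight time → 3:35 PM UTC.
Marquesas is UTC−9:30, so local arrival = 3:35 PM − 9:30 = 6:05 AM on Oct 17.
Layover = 9:55 AM − 6:05 AM = 3 hours 50 minutes.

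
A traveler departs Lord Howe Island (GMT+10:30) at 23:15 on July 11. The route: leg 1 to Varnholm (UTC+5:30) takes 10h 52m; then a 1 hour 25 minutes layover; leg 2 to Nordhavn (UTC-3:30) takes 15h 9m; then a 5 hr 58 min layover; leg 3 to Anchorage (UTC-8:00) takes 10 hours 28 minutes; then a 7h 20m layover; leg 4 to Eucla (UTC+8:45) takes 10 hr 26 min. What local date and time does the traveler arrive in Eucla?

Convert departure to UTC: 23:15 − 10:30 = 12:45 UTC on Jul 11.
Add 10 hours 52 minutes leg 1 → 23:37 UTC.
Add 1 hour and 25 minutes layover in Varnholm → 01:02 UTC (Jul 12).
Add 15 hours and 9 minutes leg 2 → 16:11 UTC.
Add 5 hours and 58 minutes layover in Nordhavn → 22:09 UTC.
Add 10 hours 28 minutes leg 3 → 08:37 UTC (Jul 13).
Add 7 hours and 20 minutes layover in Anchorage → 15:57 UTC.
Add 10 hours and 26 minutes leg 4 → 02:23 UTC (Jul 14).
Eucla is UTC+8:45, so local arrival = 02:23 + 8:45 = 11:08 on Jul 14.

11:08 on Jul 14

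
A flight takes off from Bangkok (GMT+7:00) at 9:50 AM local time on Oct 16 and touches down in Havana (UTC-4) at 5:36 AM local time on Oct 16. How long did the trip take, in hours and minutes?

Havana is 11:00 behind Bangkok.
Clock-face elapsed time (ignoring zones) is −4 hours 14 minutes.
Actual elapsed = −4 hours 14 minutes + 11:00 = 6 hours 46 minutes.

6 hours 46 minutes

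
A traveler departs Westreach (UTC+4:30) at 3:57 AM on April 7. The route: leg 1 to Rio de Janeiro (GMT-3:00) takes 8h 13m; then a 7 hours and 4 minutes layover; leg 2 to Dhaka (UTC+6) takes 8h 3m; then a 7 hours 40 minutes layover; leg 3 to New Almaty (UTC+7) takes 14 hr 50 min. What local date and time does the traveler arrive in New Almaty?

Convert departure to UTC: 3:57 AM − 4:30 = 11:27 PM UTC on Apr 6.
Add 8 hours 13 minutes leg 1 → 7:40 AM UTC (Apr 7).
Add 7 hours and 4 minutes layover in Rio de Janeiro → 2:44 PM UTC.
Add 8 hours and 3 minutes leg 2 → 10:47 PM UTC.
Add 7 hours 40 minutes layover in Dhaka → 6:27 AM UTC (Apr 8).
Add 14 hours and 50 minutes leg 3 → 9:17 PM UTC.
New Almaty is UTC+7:00, so local arrival = 9:17 PM + 7:00 = 4:17 AM on Apr 9.

4:17 AM on April 9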